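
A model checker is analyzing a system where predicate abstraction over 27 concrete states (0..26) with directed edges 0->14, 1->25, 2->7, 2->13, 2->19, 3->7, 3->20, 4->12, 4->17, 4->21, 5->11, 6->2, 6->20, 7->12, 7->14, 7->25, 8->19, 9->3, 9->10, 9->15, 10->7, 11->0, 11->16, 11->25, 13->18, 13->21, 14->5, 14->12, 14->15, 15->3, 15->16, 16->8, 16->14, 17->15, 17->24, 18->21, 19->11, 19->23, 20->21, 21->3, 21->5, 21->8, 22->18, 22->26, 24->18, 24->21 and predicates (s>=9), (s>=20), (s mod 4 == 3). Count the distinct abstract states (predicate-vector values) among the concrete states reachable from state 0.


BFS from 0:
Concrete reachable: {0, 3, 5, 7, 8, 11, 12, 14, 15, 16, 19, 20, 21, 23, 25}
Abstract via predicates (s>=9), (s>=20), (s mod 4 == 3):
  (0,0,0) <- {0, 5, 8}
  (0,0,1) <- {3, 7}
  (1,0,0) <- {12, 14, 16}
  (1,0,1) <- {11, 15, 19}
  (1,1,0) <- {20, 21, 25}
  (1,1,1) <- {23}
Distinct abstract states = 6

6


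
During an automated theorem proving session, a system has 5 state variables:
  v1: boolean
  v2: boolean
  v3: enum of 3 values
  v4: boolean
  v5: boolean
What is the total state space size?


State space = product of domain sizes of all variables.
Domain sizes:
  v1 (boolean): 2
  v2 (boolean): 2
  v3 (enum of 3 values): 3
  v4 (boolean): 2
  v5 (boolean): 2
Product = 2 * 2 * 3 * 2 * 2 = 48

48


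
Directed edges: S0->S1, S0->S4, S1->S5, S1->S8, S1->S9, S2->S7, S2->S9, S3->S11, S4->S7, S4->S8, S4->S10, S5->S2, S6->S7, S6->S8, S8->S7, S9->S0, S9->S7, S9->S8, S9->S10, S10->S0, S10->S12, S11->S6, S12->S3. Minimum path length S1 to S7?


BFS layer-by-layer from S1:
  dist 0: {S1}
  dist 1: {S5, S8, S9}
  dist 2: {S0, S2, S7, S10}
  -> S7 reached at distance 2
Shortest path length = 2

2


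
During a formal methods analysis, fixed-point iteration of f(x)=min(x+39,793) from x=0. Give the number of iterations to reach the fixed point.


Step 1: x=0, cap=793, increment=39
Step 2: x grows by 39 each step until capped at 793; fixed point is x=793
Step 3: iterations = ceil(793/39) = 21

21


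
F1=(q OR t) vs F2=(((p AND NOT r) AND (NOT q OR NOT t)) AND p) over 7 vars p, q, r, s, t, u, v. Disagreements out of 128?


F1 = (q OR t)
F2 = (((p AND NOT r) AND (NOT q OR NOT t)) AND p)
Evaluate both on each of 128 rows (bits = p,q,r,s,t,u,v):
  row 0 [0000000]: F1=0 F2=0 -> 0
  row 1 [0000001]: F1=0 F2=0 -> 0
  row 2 [0000010]: F1=0 F2=0 -> 0
  row 3 [0000011]: F1=0 F2=0 -> 0
  row 4 [0000100]: F1=1 F2=0 (differ) -> 1
  (every remaining row is evaluated the same way; all 128 results are listed next)
Full result column, 8 rows per line (p,q,r,s fixed per line; t,u,v runs 000..111 left to right):
  rows 0-7 [p,q,r,s=0000]: 00001111  (ones: 4)
  rows 8-15 [p,q,r,s=0001]: 00001111  (ones: 4)
  rows 16-23 [p,q,r,s=0010]: 00001111  (ones: 4)
  rows 24-31 [p,q,r,s=0011]: 00001111  (ones: 4)
  rows 32-39 [p,q,r,s=0100]: 11111111  (ones: 8)
  rows 40-47 [p,q,r,s=0101]: 11111111  (ones: 8)
  rows 48-55 [p,q,r,s=0110]: 11111111  (ones: 8)
  rows 56-63 [p,q,r,s=0111]: 11111111  (ones: 8)
  rows 64-71 [p,q,r,s=1000]: 11110000  (ones: 4)
  rows 72-79 [p,q,r,s=1001]: 11110000  (ones: 4)
  rows 80-87 [p,q,r,s=1010]: 00001111  (ones: 4)
  rows 88-95 [p,q,r,s=1011]: 00001111  (ones: 4)
  rows 96-103 [p,q,r,s=1100]: 00001111  (ones: 4)
  rows 104-111 [p,q,r,s=1101]: 00001111  (ones: 4)
  rows 112-119 [p,q,r,s=1110]: 11111111  (ones: 8)
  rows 120-127 [p,q,r,s=1111]: 11111111  (ones: 8)
Disagreements = 4+4+4+4+8+8+8+8+4+4+4+4+4+4+8+8 = 88

88


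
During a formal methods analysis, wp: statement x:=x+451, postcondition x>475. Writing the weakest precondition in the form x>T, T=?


Formula: wp(x:=E, P) = P[E/x] (substitute E for x in postcondition)
Step 1: Postcondition: x>475
Step 2: Substitute x+451 for x: x+451>475
Step 3: Solve for x: x > 475-451 = 24

24


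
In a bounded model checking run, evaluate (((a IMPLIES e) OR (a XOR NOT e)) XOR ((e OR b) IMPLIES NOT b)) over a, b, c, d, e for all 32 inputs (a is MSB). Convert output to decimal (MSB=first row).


Formula: (((a IMPLIES e) OR (a XOR NOT e)) XOR ((e OR b) IMPLIES NOT b)) over a, b, c, d, e (32 rows)
Evaluate each row (bits = a,b,c,d,e, MSB first):
  row 0 [00000]: (((0 IMPLIES 0) OR (0 XOR NOT 0)) XOR ((0 OR 0) IMPLIES NOT 0)) -> 0
  row 1 [00001]: (((0 IMPLIES 1) OR (0 XOR NOT 1)) XOR ((1 OR 0) IMPLIES NOT 0)) -> 0
  row 2 [00010]: (((0 IMPLIES 0) OR (0 XOR NOT 0)) XOR ((0 OR 0) IMPLIES NOT 0)) -> 0
  row 3 [00011]: (((0 IMPLIES 1) OR (0 XOR NOT 1)) XOR ((1 OR 0) IMPLIES NOT 0)) -> 0
  row 4 [00100]: (((0 IMPLIES 0) OR (0 XOR NOT 0)) XOR ((0 OR 0) IMPLIES NOT 0)) -> 0
  row 5 [00101]: (((0 IMPLIES 1) OR (0 XOR NOT 1)) XOR ((1 OR 0) IMPLIES NOT 0)) -> 0
  row 6 [00110]: (((0 IMPLIES 0) OR (0 XOR NOT 0)) XOR ((0 OR 0) IMPLIES NOT 0)) -> 0
  row 7 [00111]: (((0 IMPLIES 1) OR (0 XOR NOT 1)) XOR ((1 OR 0) IMPLIES NOT 0)) -> 0
  row 8 [01000]: (((0 IMPLIES 0) OR (0 XOR NOT 0)) XOR ((0 OR 1) IMPLIES NOT 1)) -> 1
  row 9 [01001]: (((0 IMPLIES 1) OR (0 XOR NOT 1)) XOR ((1 OR 1) IMPLIES NOT 1)) -> 1
  row 10 [01010]: (((0 IMPLIES 0) OR (0 XOR NOT 0)) XOR ((0 OR 1) IMPLIES NOT 1)) -> 1
  row 11 [01011]: (((0 IMPLIES 1) OR (0 XOR NOT 1)) XOR ((1 OR 1) IMPLIES NOT 1)) -> 1
  row 12 [01100]: (((0 IMPLIES 0) OR (0 XOR NOT 0)) XOR ((0 OR 1) IMPLIES NOT 1)) -> 1
  row 13 [01101]: (((0 IMPLIES 1) OR (0 XOR NOT 1)) XOR ((1 OR 1) IMPLIES NOT 1)) -> 1
  row 14 [01110]: (((0 IMPLIES 0) OR (0 XOR NOT 0)) XOR ((0 OR 1) IMPLIES NOT 1)) -> 1
  row 15 [01111]: (((0 IMPLIES 1) OR (0 XOR NOT 1)) XOR ((1 OR 1) IMPLIES NOT 1)) -> 1
  row 16 [10000]: (((1 IMPLIES 0) OR (1 XOR NOT 0)) XOR ((0 OR 0) IMPLIES NOT 0)) -> 1
  row 17 [10001]: (((1 IMPLIES 1) OR (1 XOR NOT 1)) XOR ((1 OR 0) IMPLIES NOT 0)) -> 0
  row 18 [10010]: (((1 IMPLIES 0) OR (1 XOR NOT 0)) XOR ((0 OR 0) IMPLIES NOT 0)) -> 1
  row 19 [10011]: (((1 IMPLIES 1) OR (1 XOR NOT 1)) XOR ((1 OR 0) IMPLIES NOT 0)) -> 0
  row 20 [10100]: (((1 IMPLIES 0) OR (1 XOR NOT 0)) XOR ((0 OR 0) IMPLIES NOT 0)) -> 1
  row 21 [10101]: (((1 IMPLIES 1) OR (1 XOR NOT 1)) XOR ((1 OR 0) IMPLIES NOT 0)) -> 0
  row 22 [10110]: (((1 IMPLIES 0) OR (1 XOR NOT 0)) XOR ((0 OR 0) IMPLIES NOT 0)) -> 1
  row 23 [10111]: (((1 IMPLIES 1) OR (1 XOR NOT 1)) XOR ((1 OR 0) IMPLIES NOT 0)) -> 0
  row 24 [11000]: (((1 IMPLIES 0) OR (1 XOR NOT 0)) XOR ((0 OR 1) IMPLIES NOT 1)) -> 0
  row 25 [11001]: (((1 IMPLIES 1) OR (1 XOR NOT 1)) XOR ((1 OR 1) IMPLIES NOT 1)) -> 1
  row 26 [11010]: (((1 IMPLIES 0) OR (1 XOR NOT 0)) XOR ((0 OR 1) IMPLIES NOT 1)) -> 0
  row 27 [11011]: (((1 IMPLIES 1) OR (1 XOR NOT 1)) XOR ((1 OR 1) IMPLIES NOT 1)) -> 1
  row 28 [11100]: (((1 IMPLIES 0) OR (1 XOR NOT 0)) XOR ((0 OR 1) IMPLIES NOT 1)) -> 0
  row 29 [11101]: (((1 IMPLIES 1) OR (1 XOR NOT 1)) XOR ((1 OR 1) IMPLIES NOT 1)) -> 1
  row 30 [11110]: (((1 IMPLIES 0) OR (1 XOR NOT 0)) XOR ((0 OR 1) IMPLIES NOT 1)) -> 0
  row 31 [11111]: (((1 IMPLIES 1) OR (1 XOR NOT 1)) XOR ((1 OR 1) IMPLIES NOT 1)) -> 1
Full result column, 4 rows per line (a,b,c fixed per line; d,e runs 00..11 left to right):
  rows 0-3 [a,b,c=000]: 0000  = hex 0
  rows 4-7 [a,b,c=001]: 0000  = hex 0
  rows 8-11 [a,b,c=010]: 1111  = hex F
  rows 12-15 [a,b,c=011]: 1111  = hex F
  rows 16-19 [a,b,c=100]: 1010  = hex A
  rows 20-23 [a,b,c=101]: 1010  = hex A
  rows 24-27 [a,b,c=110]: 0101  = hex 5
  rows 28-31 [a,b,c=111]: 0101  = hex 5
Output column (row 0 .. row 31) = 00000000111111111010101001010101
Output column grouped in 4s = 0000 0000 1111 1111 1010 1010 0101 0101 = 0x00FFAA55
Convert to decimal digit by digit (value = value*16 + digit):
  0 -> 0
  0*16 + 0 = 0
  0*16 + 15 (F) = 15
  15*16 + 15 (F) = 255
  255*16 + 10 (A) = 4090
  4090*16 + 10 (A) = 65450
  65450*16 + 5 = 1047205
  1047205*16 + 5 = 16755285
Decimal = 16755285

16755285


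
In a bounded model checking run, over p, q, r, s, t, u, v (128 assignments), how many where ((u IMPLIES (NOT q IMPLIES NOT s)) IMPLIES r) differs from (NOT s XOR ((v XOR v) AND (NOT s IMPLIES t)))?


F1 = ((u IMPLIES (NOT q IMPLIES NOT s)) IMPLIES r)
F2 = (NOT s XOR ((v XOR v) AND (NOT s IMPLIES t)))
Evaluate both on each of 128 rows (bits = p,q,r,s,t,u,v):
  row 0 [0000000]: F1=0 F2=1 (differ) -> 1
  row 1 [0000001]: F1=0 F2=1 (differ) -> 1
  row 2 [0000010]: F1=0 F2=1 (differ) -> 1
  row 3 [0000011]: F1=0 F2=1 (differ) -> 1
  row 4 [0000100]: F1=0 F2=1 (differ) -> 1
  (every remaining row is evaluated the same way; all 128 results are listed next)
Full result column, 8 rows per line (p,q,r,s fixed per line; t,u,v runs 000..111 left to right):
  rows 0-7 [p,q,r,s=0000]: 11111111  (ones: 8)
  rows 8-15 [p,q,r,s=0001]: 00110011  (ones: 4)
  rows 16-23 [p,q,r,s=0010]: 00000000  (ones: 0)
  rows 24-31 [p,q,r,s=0011]: 11111111  (ones: 8)
  rows 32-39 [p,q,r,s=0100]: 11111111  (ones: 8)
  rows 40-47 [p,q,r,s=0101]: 00000000  (ones: 0)
  rows 48-55 [p,q,r,s=0110]: 00000000  (ones: 0)
  rows 56-63 [p,q,r,s=0111]: 11111111  (ones: 8)
  rows 64-71 [p,q,r,s=1000]: 11111111  (ones: 8)
  rows 72-79 [p,q,r,s=1001]: 00110011  (ones: 4)
  rows 80-87 [p,q,r,s=1010]: 00000000  (ones: 0)
  rows 88-95 [p,q,r,s=1011]: 11111111  (ones: 8)
  rows 96-103 [p,q,r,s=1100]: 11111111  (ones: 8)
  rows 104-111 [p,q,r,s=1101]: 00000000  (ones: 0)
  rows 112-119 [p,q,r,s=1110]: 00000000  (ones: 0)
  rows 120-127 [p,q,r,s=1111]: 11111111  (ones: 8)
Disagreements = 8+4+0+8+8+0+0+8+8+4+0+8+8+0+0+8 = 72

72


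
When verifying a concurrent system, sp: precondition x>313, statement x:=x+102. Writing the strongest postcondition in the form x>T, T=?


Formula: sp(P, x:=E) = exists old_x. (x = E[old_x/x]) AND P[old_x/x] (old_x is the value of x before the assignment; eliminate old_x by solving x = E[old_x/x] for old_x)
Step 1: Precondition P: x>313, i.e. old_x > 313
Step 2: Assignment gives x = old_x + 102, so old_x = x - 102
Step 3: Substitute into P: x - 102 > 313
Step 4: Simplify: x > 313+102 = 415

415


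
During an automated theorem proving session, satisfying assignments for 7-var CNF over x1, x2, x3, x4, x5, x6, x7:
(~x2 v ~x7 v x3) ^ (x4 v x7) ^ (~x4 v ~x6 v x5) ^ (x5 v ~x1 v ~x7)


CNF with 4 clauses over 7 vars (128 assignments).
An assignment satisfies CNF iff every clause has >=1 true literal.
Check each row (bits = x1,x2,x3,x4,x5,x6,x7; clause T/F shown):
  row 0 [0000000]: clauses=TFTT -> 0
  row 1 [0000001]: clauses=TTTT -> 1
  row 2 [0000010]: clauses=TFTT -> 0
  row 3 [0000011]: clauses=TTTT -> 1
  row 4 [0000100]: clauses=TFTT -> 0
  (every remaining row is evaluated the same way; all 128 results are listed next)
Full result column, 8 rows per line (x1,x2,x3,x4 fixed per line; x5,x6,x7 runs 000..111 left to right):
  rows 0-7 [x1,x2,x3,x4=0000]: 01010101  (ones: 4)
  rows 8-15 [x1,x2,x3,x4=0001]: 11001111  (ones: 6)
  rows 16-23 [x1,x2,x3,x4=0010]: 01010101  (ones: 4)
  rows 24-31 [x1,x2,x3,x4=0011]: 11001111  (ones: 6)
  rows 32-39 [x1,x2,x3,x4=0100]: 00000000  (ones: 0)
  rows 40-47 [x1,x2,x3,x4=0101]: 10001010  (ones: 3)
  rows 48-55 [x1,x2,x3,x4=0110]: 01010101  (ones: 4)
  rows 56-63 [x1,x2,x3,x4=0111]: 11001111  (ones: 6)
  rows 64-71 [x1,x2,x3,x4=1000]: 00000101  (ones: 2)
  rows 72-79 [x1,x2,x3,x4=1001]: 10001111  (ones: 5)
  rows 80-87 [x1,x2,x3,x4=1010]: 00000101  (ones: 2)
  rows 88-95 [x1,x2,x3,x4=1011]: 10001111  (ones: 5)
  rows 96-103 [x1,x2,x3,x4=1100]: 00000000  (ones: 0)
  rows 104-111 [x1,x2,x3,x4=1101]: 10001010  (ones: 3)
  rows 112-119 [x1,x2,x3,x4=1110]: 00000101  (ones: 2)
  rows 120-127 [x1,x2,x3,x4=1111]: 10001111  (ones: 5)
Satisfying assignments = 4+6+4+6+0+3+4+6+2+5+2+5+0+3+2+5 = 57

57


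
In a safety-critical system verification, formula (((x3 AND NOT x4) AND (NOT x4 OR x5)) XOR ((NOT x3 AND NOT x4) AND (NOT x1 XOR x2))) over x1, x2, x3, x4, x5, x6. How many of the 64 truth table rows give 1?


Formula: (((x3 AND NOT x4) AND (NOT x4 OR x5)) XOR ((NOT x3 AND NOT x4) AND (NOT x1 XOR x2))) over 6 vars (64 rows)
Evaluate each row (x1, x2, x3, x4, x5, x6 as bits, MSB first):
  row 0 [000000]: (((0 AND NOT 0) AND (NOT 0 OR 0)) XOR ((NOT 0 AND NOT 0) AND (NOT 0 XOR 0))) -> 1
  row 1 [000001]: (((0 AND NOT 0) AND (NOT 0 OR 0)) XOR ((NOT 0 AND NOT 0) AND (NOT 0 XOR 0))) -> 1
  row 2 [000010]: (((0 AND NOT 0) AND (NOT 0 OR 1)) XOR ((NOT 0 AND NOT 0) AND (NOT 0 XOR 0))) -> 1
  row 3 [000011]: (((0 AND NOT 0) AND (NOT 0 OR 1)) XOR ((NOT 0 AND NOT 0) AND (NOT 0 XOR 0))) -> 1
  row 4 [000100]: (((0 AND NOT 1) AND (NOT 1 OR 0)) XOR ((NOT 0 AND NOT 1) AND (NOT 0 XOR 0))) -> 0
  (every remaining row is evaluated the same way; all 64 results are listed next)
Full result column, 8 rows per line (x1,x2,x3 fixed per line; x4,x5,x6 runs 000..111 left to right):
  rows 0-7 [x1,x2,x3=000]: 11110000  (ones: 4)
  rows 8-15 [x1,x2,x3=001]: 11110000  (ones: 4)
  rows 16-23 [x1,x2,x3=010]: 00000000  (ones: 0)
  rows 24-31 [x1,x2,x3=011]: 11110000  (ones: 4)
  rows 32-39 [x1,x2,x3=100]: 00000000  (ones: 0)
  rows 40-47 [x1,x2,x3=101]: 11110000  (ones: 4)
  rows 48-55 [x1,x2,x3=110]: 11110000  (ones: 4)
  rows 56-63 [x1,x2,x3=111]: 11110000  (ones: 4)
Count of 1-rows = 4+4+0+4+0+4+4+4 = 24

24


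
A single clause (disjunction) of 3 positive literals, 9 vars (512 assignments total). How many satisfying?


Step 1: Total=2^9=512
Step 2: Unsat when all 3 false: 2^6=64
Step 3: Sat=512-64=448

448


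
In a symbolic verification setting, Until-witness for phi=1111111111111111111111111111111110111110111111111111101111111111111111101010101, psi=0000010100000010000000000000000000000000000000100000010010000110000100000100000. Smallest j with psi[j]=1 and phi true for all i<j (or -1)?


(phi U psi) at 0: need smallest j with psi[j]=1 and phi[i]=1 for all i in [0,j).
Scan from step 0:
  step 0: phi=1, psi=0 -> continue
  step 1: phi=1, psi=0 -> continue
  step 2: phi=1, psi=0 -> continue
  step 3: phi=1, psi=0 -> continue
  step 5: psi=1 and phi held for [0,5) -> witness found
Witness step = 5

5


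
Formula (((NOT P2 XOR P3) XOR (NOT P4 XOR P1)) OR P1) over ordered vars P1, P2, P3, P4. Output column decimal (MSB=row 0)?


Formula: (((NOT P2 XOR P3) XOR (NOT P4 XOR P1)) OR P1) over P1, P2, P3, P4 (16 rows)
Evaluate each row (bits = P1,P2,P3,P4, MSB first):
  row 0 [0000]: (((NOT 0 XOR 0) XOR (NOT 0 XOR 0)) OR 0) -> 0
  row 1 [0001]: (((NOT 0 XOR 0) XOR (NOT 1 XOR 0)) OR 0) -> 1
  row 2 [0010]: (((NOT 0 XOR 1) XOR (NOT 0 XOR 0)) OR 0) -> 1
  row 3 [0011]: (((NOT 0 XOR 1) XOR (NOT 1 XOR 0)) OR 0) -> 0
  row 4 [0100]: (((NOT 1 XOR 0) XOR (NOT 0 XOR 0)) OR 0) -> 1
  row 5 [0101]: (((NOT 1 XOR 0) XOR (NOT 1 XOR 0)) OR 0) -> 0
  row 6 [0110]: (((NOT 1 XOR 1) XOR (NOT 0 XOR 0)) OR 0) -> 0
  row 7 [0111]: (((NOT 1 XOR 1) XOR (NOT 1 XOR 0)) OR 0) -> 1
  row 8 [1000]: (((NOT 0 XOR 0) XOR (NOT 0 XOR 1)) OR 1) -> 1
  row 9 [1001]: (((NOT 0 XOR 0) XOR (NOT 1 XOR 1)) OR 1) -> 1
  row 10 [1010]: (((NOT 0 XOR 1) XOR (NOT 0 XOR 1)) OR 1) -> 1
  row 11 [1011]: (((NOT 0 XOR 1) XOR (NOT 1 XOR 1)) OR 1) -> 1
  row 12 [1100]: (((NOT 1 XOR 0) XOR (NOT 0 XOR 1)) OR 1) -> 1
  row 13 [1101]: (((NOT 1 XOR 0) XOR (NOT 1 XOR 1)) OR 1) -> 1
  row 14 [1110]: (((NOT 1 XOR 1) XOR (NOT 0 XOR 1)) OR 1) -> 1
  row 15 [1111]: (((NOT 1 XOR 1) XOR (NOT 1 XOR 1)) OR 1) -> 1
Full result column, 4 rows per line (P1,P2 fixed per line; P3,P4 runs 00..11 left to right):
  rows 0-3 [P1,P2=00]: 0110  = hex 6
  rows 4-7 [P1,P2=01]: 1001  = hex 9
  rows 8-11 [P1,P2=10]: 1111  = hex F
  rows 12-15 [P1,P2=11]: 1111  = hex F
Output column (row 0 .. row 15) = 0110100111111111
Output column grouped in 4s = 0110 1001 1111 1111 = 0x69FF
Convert to decimal digit by digit (value = value*16 + digit):
  6 -> 6
  6*16 + 9 = 105
  105*16 + 15 (F) = 1695
  1695*16 + 15 (F) = 27135
Decimal = 27135

27135


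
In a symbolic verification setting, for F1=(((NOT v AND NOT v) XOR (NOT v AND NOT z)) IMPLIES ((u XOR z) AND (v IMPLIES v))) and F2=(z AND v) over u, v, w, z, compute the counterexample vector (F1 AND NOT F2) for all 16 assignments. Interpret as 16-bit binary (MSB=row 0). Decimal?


F1 = (((NOT v AND NOT v) XOR (NOT v AND NOT z)) IMPLIES ((u XOR z) AND (v IMPLIES v)))
F2 = (z AND v)
Counterexample to F1=>F2 is where F1=1 and F2=0.
Evaluate each row (bits = u,v,w,z, MSB first):
  row 0 [0000]: F1=1 F2=0 -> F1&~F2 -> 1
  row 1 [0001]: F1=1 F2=0 -> F1&~F2 -> 1
  row 2 [0010]: F1=1 F2=0 -> F1&~F2 -> 1
  row 3 [0011]: F1=1 F2=0 -> F1&~F2 -> 1
  row 4 [0100]: F1=1 F2=0 -> F1&~F2 -> 1
  row 5 [0101]: F1=1 F2=1 -> F1&~F2 -> 0
  row 6 [0110]: F1=1 F2=0 -> F1&~F2 -> 1
  row 7 [0111]: F1=1 F2=1 -> F1&~F2 -> 0
  row 8 [1000]: F1=1 F2=0 -> F1&~F2 -> 1
  row 9 [1001]: F1=0 F2=0 -> F1&~F2 -> 0
  row 10 [1010]: F1=1 F2=0 -> F1&~F2 -> 1
  row 11 [1011]: F1=0 F2=0 -> F1&~F2 -> 0
  row 12 [1100]: F1=1 F2=0 -> F1&~F2 -> 1
  row 13 [1101]: F1=1 F2=1 -> F1&~F2 -> 0
  row 14 [1110]: F1=1 F2=0 -> F1&~F2 -> 1
  row 15 [1111]: F1=1 F2=1 -> F1&~F2 -> 0
Full result column, 4 rows per line (u,v fixed per line; w,z runs 00..11 left to right):
  rows 0-3 [u,v=00]: 1111  = hex F
  rows 4-7 [u,v=01]: 1010  = hex A
  rows 8-11 [u,v=10]: 1010  = hex A
  rows 12-15 [u,v=11]: 1010  = hex A
Counterexample vector (row 0 .. row 15) = 1111101010101010
Output column grouped in 4s = 1111 1010 1010 1010 = 0xFAAA
Convert to decimal digit by digit (value = value*16 + digit):
  F -> 15
  15*16 + 10 (A) = 250
  250*16 + 10 (A) = 4010
  4010*16 + 10 (A) = 64170
Decimal = 64170

64170


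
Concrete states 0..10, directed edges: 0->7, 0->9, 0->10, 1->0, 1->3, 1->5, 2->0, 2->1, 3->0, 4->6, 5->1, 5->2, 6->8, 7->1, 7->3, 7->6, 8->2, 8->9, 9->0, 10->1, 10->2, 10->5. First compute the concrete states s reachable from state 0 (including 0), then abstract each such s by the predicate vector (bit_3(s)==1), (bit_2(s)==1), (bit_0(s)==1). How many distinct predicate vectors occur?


BFS from 0:
Concrete reachable: {0, 1, 2, 3, 5, 6, 7, 8, 9, 10}
Abstract via predicates (bit_3(s)==1), (bit_2(s)==1), (bit_0(s)==1):
  (0,0,0) <- {0, 2}
  (0,0,1) <- {1, 3}
  (0,1,0) <- {6}
  (0,1,1) <- {5, 7}
  (1,0,0) <- {8, 10}
  (1,0,1) <- {9}
Distinct abstract states = 6

6


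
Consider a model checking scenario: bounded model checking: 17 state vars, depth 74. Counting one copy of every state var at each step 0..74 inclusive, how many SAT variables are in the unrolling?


BMC unrolls to depth k, creating one copy of each state var for steps 0..k.
Step count = 74 + 1 = 75 (steps 0 through 74)
Vars per step = 17
Total = 17 * 75 = 1275

1275


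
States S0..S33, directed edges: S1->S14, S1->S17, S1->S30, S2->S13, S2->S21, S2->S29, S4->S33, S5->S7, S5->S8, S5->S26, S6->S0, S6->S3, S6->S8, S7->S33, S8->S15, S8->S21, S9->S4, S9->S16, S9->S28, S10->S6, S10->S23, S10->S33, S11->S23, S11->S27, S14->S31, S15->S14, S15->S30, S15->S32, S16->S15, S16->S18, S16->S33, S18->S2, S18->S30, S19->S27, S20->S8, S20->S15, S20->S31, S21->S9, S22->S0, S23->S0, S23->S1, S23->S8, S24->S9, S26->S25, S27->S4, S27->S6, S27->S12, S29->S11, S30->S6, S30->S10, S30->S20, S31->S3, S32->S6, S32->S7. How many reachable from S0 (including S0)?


BFS from S0:
  layer 0: {S0}
Reachable set: {S0}
Count = 1

1


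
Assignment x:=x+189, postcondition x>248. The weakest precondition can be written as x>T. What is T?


Formula: wp(x:=E, P) = P[E/x] (substitute E for x in postcondition)
Step 1: Postcondition: x>248
Step 2: Substitute x+189 for x: x+189>248
Step 3: Solve for x: x > 248-189 = 59

59


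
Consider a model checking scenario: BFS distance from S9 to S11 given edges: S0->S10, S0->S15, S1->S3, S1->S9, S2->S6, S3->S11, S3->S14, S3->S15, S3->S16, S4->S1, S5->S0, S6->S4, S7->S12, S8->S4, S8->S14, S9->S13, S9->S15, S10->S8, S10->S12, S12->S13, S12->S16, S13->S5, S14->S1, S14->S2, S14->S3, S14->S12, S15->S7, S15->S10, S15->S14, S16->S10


BFS layer-by-layer from S9:
  dist 0: {S9}
  dist 1: {S13, S15}
  dist 2: {S5, S7, S10, S14}
  dist 3: {S0, S1, S2, S3, S8, S12}
  dist 4: {S4, S6, S11, S16}
  -> S11 reached at distance 4
Shortest path length = 4

4


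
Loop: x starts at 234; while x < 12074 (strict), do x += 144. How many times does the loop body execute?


Step 1: x goes from 234 toward 12074 by 144; the body runs while x<12074, so iterations = ceil((bound-start)/step)
Step 2: Distance=11840
Step 3: ceil(11840/144)=83

83


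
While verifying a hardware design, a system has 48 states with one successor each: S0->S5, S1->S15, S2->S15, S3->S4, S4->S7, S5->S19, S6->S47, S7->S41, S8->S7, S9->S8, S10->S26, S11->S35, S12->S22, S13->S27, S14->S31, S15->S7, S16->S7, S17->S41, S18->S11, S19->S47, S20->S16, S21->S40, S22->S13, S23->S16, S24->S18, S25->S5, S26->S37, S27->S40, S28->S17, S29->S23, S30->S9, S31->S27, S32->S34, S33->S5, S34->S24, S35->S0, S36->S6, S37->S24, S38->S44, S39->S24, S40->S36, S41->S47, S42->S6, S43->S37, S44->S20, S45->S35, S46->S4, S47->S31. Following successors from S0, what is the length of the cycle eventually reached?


Trace from S0 until a state repeats:
  S0 -> S5 -> S19 -> S47 -> S31 -> S27 -> S40 -> S36 -> S6 -> S47
S47 first seen at step 3, revisited at step 9.
Cycle length = 9 - 3 = 6

6


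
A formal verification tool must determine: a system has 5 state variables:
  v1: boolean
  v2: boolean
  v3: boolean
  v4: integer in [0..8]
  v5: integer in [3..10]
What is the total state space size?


State space = product of domain sizes of all variables.
Domain sizes:
  v1 (boolean): 2
  v2 (boolean): 2
  v3 (boolean): 2
  v4 (integer in [0..8]): 9
  v5 (integer in [3..10]): 8
Product = 2 * 2 * 2 * 9 * 8 = 576

576


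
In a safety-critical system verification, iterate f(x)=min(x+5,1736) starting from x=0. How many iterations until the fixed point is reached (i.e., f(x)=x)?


Step 1: x=0, cap=1736, increment=5
Step 2: x grows by 5 each step until capped at 1736; fixed point is x=1736
Step 3: iterations = ceil(1736/5) = 348

348


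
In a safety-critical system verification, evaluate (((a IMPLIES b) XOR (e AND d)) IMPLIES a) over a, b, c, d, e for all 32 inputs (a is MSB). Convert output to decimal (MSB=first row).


Formula: (((a IMPLIES b) XOR (e AND d)) IMPLIES a) over a, b, c, d, e (32 rows)
Evaluate each row (bits = a,b,c,d,e, MSB first):
  row 0 [00000]: (((0 IMPLIES 0) XOR (0 AND 0)) IMPLIES 0) -> 0
  row 1 [00001]: (((0 IMPLIES 0) XOR (1 AND 0)) IMPLIES 0) -> 0
  row 2 [00010]: (((0 IMPLIES 0) XOR (0 AND 1)) IMPLIES 0) -> 0
  row 3 [00011]: (((0 IMPLIES 0) XOR (1 AND 1)) IMPLIES 0) -> 1
  row 4 [00100]: (((0 IMPLIES 0) XOR (0 AND 0)) IMPLIES 0) -> 0
  row 5 [00101]: (((0 IMPLIES 0) XOR (1 AND 0)) IMPLIES 0) -> 0
  row 6 [00110]: (((0 IMPLIES 0) XOR (0 AND 1)) IMPLIES 0) -> 0
  row 7 [00111]: (((0 IMPLIES 0) XOR (1 AND 1)) IMPLIES 0) -> 1
  row 8 [01000]: (((0 IMPLIES 1) XOR (0 AND 0)) IMPLIES 0) -> 0
  row 9 [01001]: (((0 IMPLIES 1) XOR (1 AND 0)) IMPLIES 0) -> 0
  row 10 [01010]: (((0 IMPLIES 1) XOR (0 AND 1)) IMPLIES 0) -> 0
  row 11 [01011]: (((0 IMPLIES 1) XOR (1 AND 1)) IMPLIES 0) -> 1
  row 12 [01100]: (((0 IMPLIES 1) XOR (0 AND 0)) IMPLIES 0) -> 0
  row 13 [01101]: (((0 IMPLIES 1) XOR (1 AND 0)) IMPLIES 0) -> 0
  row 14 [01110]: (((0 IMPLIES 1) XOR (0 AND 1)) IMPLIES 0) -> 0
  row 15 [01111]: (((0 IMPLIES 1) XOR (1 AND 1)) IMPLIES 0) -> 1
  row 16 [10000]: (((1 IMPLIES 0) XOR (0 AND 0)) IMPLIES 1) -> 1
  row 17 [10001]: (((1 IMPLIES 0) XOR (1 AND 0)) IMPLIES 1) -> 1
  row 18 [10010]: (((1 IMPLIES 0) XOR (0 AND 1)) IMPLIES 1) -> 1
  row 19 [10011]: (((1 IMPLIES 0) XOR (1 AND 1)) IMPLIES 1) -> 1
  row 20 [10100]: (((1 IMPLIES 0) XOR (0 AND 0)) IMPLIES 1) -> 1
  row 21 [10101]: (((1 IMPLIES 0) XOR (1 AND 0)) IMPLIES 1) -> 1
  row 22 [10110]: (((1 IMPLIES 0) XOR (0 AND 1)) IMPLIES 1) -> 1
  row 23 [10111]: (((1 IMPLIES 0) XOR (1 AND 1)) IMPLIES 1) -> 1
  row 24 [11000]: (((1 IMPLIES 1) XOR (0 AND 0)) IMPLIES 1) -> 1
  row 25 [11001]: (((1 IMPLIES 1) XOR (1 AND 0)) IMPLIES 1) -> 1
  row 26 [11010]: (((1 IMPLIES 1) XOR (0 AND 1)) IMPLIES 1) -> 1
  row 27 [11011]: (((1 IMPLIES 1) XOR (1 AND 1)) IMPLIES 1) -> 1
  row 28 [11100]: (((1 IMPLIES 1) XOR (0 AND 0)) IMPLIES 1) -> 1
  row 29 [11101]: (((1 IMPLIES 1) XOR (1 AND 0)) IMPLIES 1) -> 1
  row 30 [11110]: (((1 IMPLIES 1) XOR (0 AND 1)) IMPLIES 1) -> 1
  row 31 [11111]: (((1 IMPLIES 1) XOR (1 AND 1)) IMPLIES 1) -> 1
Full result column, 4 rows per line (a,b,c fixed per line; d,e runs 00..11 left to right):
  rows 0-3 [a,b,c=000]: 0001  = hex 1
  rows 4-7 [a,b,c=001]: 0001  = hex 1
  rows 8-11 [a,b,c=010]: 0001  = hex 1
  rows 12-15 [a,b,c=011]: 0001  = hex 1
  rows 16-19 [a,b,c=100]: 1111  = hex F
  rows 20-23 [a,b,c=101]: 1111  = hex F
  rows 24-27 [a,b,c=110]: 1111  = hex F
  rows 28-31 [a,b,c=111]: 1111  = hex F
Output column (row 0 .. row 31) = 00010001000100011111111111111111
Output column grouped in 4s = 0001 0001 0001 0001 1111 1111 1111 1111 = 0x1111FFFF
Convert to decimal digit by digit (value = value*16 + digit):
  1 -> 1
  1*16 + 1 = 17
  17*16 + 1 = 273
  273*16 + 1 = 4369
  4369*16 + 15 (F) = 69919
  69919*16 + 15 (F) = 1118719
  1118719*16 + 15 (F) = 17899519
  17899519*16 + 15 (F) = 286392319
Decimal = 286392319

286392319


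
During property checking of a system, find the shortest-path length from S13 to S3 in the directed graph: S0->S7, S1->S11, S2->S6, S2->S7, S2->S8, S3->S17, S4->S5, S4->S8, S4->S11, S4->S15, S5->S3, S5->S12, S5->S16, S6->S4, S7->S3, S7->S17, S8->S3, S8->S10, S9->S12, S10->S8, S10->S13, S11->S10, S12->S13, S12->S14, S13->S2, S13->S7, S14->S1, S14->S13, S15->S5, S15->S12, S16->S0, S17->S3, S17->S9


BFS layer-by-layer from S13:
  dist 0: {S13}
  dist 1: {S2, S7}
  dist 2: {S3, S6, S8, S17}
  -> S3 reached at distance 2
Shortest path length = 2

2


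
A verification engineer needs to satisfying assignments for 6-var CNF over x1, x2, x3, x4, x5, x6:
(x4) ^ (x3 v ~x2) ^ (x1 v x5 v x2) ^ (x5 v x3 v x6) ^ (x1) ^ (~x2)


CNF with 6 clauses over 6 vars (64 assignments).
An assignment satisfies CNF iff every clause has >=1 true literal.
Check each row (bits = x1,x2,x3,x4,x5,x6; clause T/F shown):
  row 0 [000000]: clauses=FTFFFT -> 0
  row 1 [000001]: clauses=FTFTFT -> 0
  row 2 [000010]: clauses=FTTTFT -> 0
  row 3 [000011]: clauses=FTTTFT -> 0
  row 4 [000100]: clauses=TTFFFT -> 0
  (every remaining row is evaluated the same way; all 64 results are listed next)
Full result column, 8 rows per line (x1,x2,x3 fixed per line; x4,x5,x6 runs 000..111 left to right):
  rows 0-7 [x1,x2,x3=000]: 00000000  (ones: 0)
  rows 8-15 [x1,x2,x3=001]: 00000000  (ones: 0)
  rows 16-23 [x1,x2,x3=010]: 00000000  (ones: 0)
  rows 24-31 [x1,x2,x3=011]: 00000000  (ones: 0)
  rows 32-39 [x1,x2,x3=100]: 00000111  (ones: 3)
  rows 40-47 [x1,x2,x3=101]: 00001111  (ones: 4)
  rows 48-55 [x1,x2,x3=110]: 00000000  (ones: 0)
  rows 56-63 [x1,x2,x3=111]: 00000000  (ones: 0)
Satisfying assignments = 0+0+0+0+3+4+0+0 = 7

7


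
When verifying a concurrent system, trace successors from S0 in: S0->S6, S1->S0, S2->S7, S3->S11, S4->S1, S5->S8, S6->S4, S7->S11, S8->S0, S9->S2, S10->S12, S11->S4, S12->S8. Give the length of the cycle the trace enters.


Trace from S0 until a state repeats:
  S0 -> S6 -> S4 -> S1 -> S0
S0 first seen at step 0, revisited at step 4.
Cycle length = 4 - 0 = 4

4


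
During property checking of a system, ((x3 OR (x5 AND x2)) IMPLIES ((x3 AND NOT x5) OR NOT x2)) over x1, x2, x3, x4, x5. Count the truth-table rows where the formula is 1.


Formula: ((x3 OR (x5 AND x2)) IMPLIES ((x3 AND NOT x5) OR NOT x2)) over 5 vars (32 rows)
Evaluate each row (x1, x2, x3, x4, x5 as bits, MSB first):
  row 0 [00000]: ((0 OR (0 AND 0)) IMPLIES ((0 AND NOT 0) OR NOT 0)) -> 1
  row 1 [00001]: ((0 OR (1 AND 0)) IMPLIES ((0 AND NOT 1) OR NOT 0)) -> 1
  row 2 [00010]: ((0 OR (0 AND 0)) IMPLIES ((0 AND NOT 0) OR NOT 0)) -> 1
  row 3 [00011]: ((0 OR (1 AND 0)) IMPLIES ((0 AND NOT 1) OR NOT 0)) -> 1
  row 4 [00100]: ((1 OR (0 AND 0)) IMPLIES ((1 AND NOT 0) OR NOT 0)) -> 1
  row 5 [00101]: ((1 OR (1 AND 0)) IMPLIES ((1 AND NOT 1) OR NOT 0)) -> 1
  row 6 [00110]: ((1 OR (0 AND 0)) IMPLIES ((1 AND NOT 0) OR NOT 0)) -> 1
  row 7 [00111]: ((1 OR (1 AND 0)) IMPLIES ((1 AND NOT 1) OR NOT 0)) -> 1
  row 8 [01000]: ((0 OR (0 AND 1)) IMPLIES ((0 AND NOT 0) OR NOT 1)) -> 1
  row 9 [01001]: ((0 OR (1 AND 1)) IMPLIES ((0 AND NOT 1) OR NOT 1)) -> 0
  row 10 [01010]: ((0 OR (0 AND 1)) IMPLIES ((0 AND NOT 0) OR NOT 1)) -> 1
  row 11 [01011]: ((0 OR (1 AND 1)) IMPLIES ((0 AND NOT 1) OR NOT 1)) -> 0
  row 12 [01100]: ((1 OR (0 AND 1)) IMPLIES ((1 AND NOT 0) OR NOT 1)) -> 1
  row 13 [01101]: ((1 OR (1 AND 1)) IMPLIES ((1 AND NOT 1) OR NOT 1)) -> 0
  row 14 [01110]: ((1 OR (0 AND 1)) IMPLIES ((1 AND NOT 0) OR NOT 1)) -> 1
  row 15 [01111]: ((1 OR (1 AND 1)) IMPLIES ((1 AND NOT 1) OR NOT 1)) -> 0
  row 16 [10000]: ((0 OR (0 AND 0)) IMPLIES ((0 AND NOT 0) OR NOT 0)) -> 1
  row 17 [10001]: ((0 OR (1 AND 0)) IMPLIES ((0 AND NOT 1) OR NOT 0)) -> 1
  row 18 [10010]: ((0 OR (0 AND 0)) IMPLIES ((0 AND NOT 0) OR NOT 0)) -> 1
  row 19 [10011]: ((0 OR (1 AND 0)) IMPLIES ((0 AND NOT 1) OR NOT 0)) -> 1
  row 20 [10100]: ((1 OR (0 AND 0)) IMPLIES ((1 AND NOT 0) OR NOT 0)) -> 1
  row 21 [10101]: ((1 OR (1 AND 0)) IMPLIES ((1 AND NOT 1) OR NOT 0)) -> 1
  row 22 [10110]: ((1 OR (0 AND 0)) IMPLIES ((1 AND NOT 0) OR NOT 0)) -> 1
  row 23 [10111]: ((1 OR (1 AND 0)) IMPLIES ((1 AND NOT 1) OR NOT 0)) -> 1
  row 24 [11000]: ((0 OR (0 AND 1)) IMPLIES ((0 AND NOT 0) OR NOT 1)) -> 1
  row 25 [11001]: ((0 OR (1 AND 1)) IMPLIES ((0 AND NOT 1) OR NOT 1)) -> 0
  row 26 [11010]: ((0 OR (0 AND 1)) IMPLIES ((0 AND NOT 0) OR NOT 1)) -> 1
  row 27 [11011]: ((0 OR (1 AND 1)) IMPLIES ((0 AND NOT 1) OR NOT 1)) -> 0
  row 28 [11100]: ((1 OR (0 AND 1)) IMPLIES ((1 AND NOT 0) OR NOT 1)) -> 1
  row 29 [11101]: ((1 OR (1 AND 1)) IMPLIES ((1 AND NOT 1) OR NOT 1)) -> 0
  row 30 [11110]: ((1 OR (0 AND 1)) IMPLIES ((1 AND NOT 0) OR NOT 1)) -> 1
  row 31 [11111]: ((1 OR (1 AND 1)) IMPLIES ((1 AND NOT 1) OR NOT 1)) -> 0
Full result column, 8 rows per line (x1,x2 fixed per line; x3,x4,x5 runs 000..111 left to right):
  rows 0-7 [x1,x2=00]: 11111111  (ones: 8)
  rows 8-15 [x1,x2=01]: 10101010  (ones: 4)
  rows 16-23 [x1,x2=10]: 11111111  (ones: 8)
  rows 24-31 [x1,x2=11]: 10101010  (ones: 4)
Count of 1-rows = 8+4+8+4 = 24

24


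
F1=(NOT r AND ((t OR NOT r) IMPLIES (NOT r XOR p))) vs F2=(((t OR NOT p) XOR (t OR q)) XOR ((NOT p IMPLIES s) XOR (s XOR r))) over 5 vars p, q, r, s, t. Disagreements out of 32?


F1 = (NOT r AND ((t OR NOT r) IMPLIES (NOT r XOR p)))
F2 = (((t OR NOT p) XOR (t OR q)) XOR ((NOT p IMPLIES s) XOR (s XOR r)))
Evaluate both on each of 32 rows (bits = p,q,r,s,t):
  row 0 [00000]: F1=1 F2=1 -> 0
  row 1 [00001]: F1=1 F2=0 (differ) -> 1
  row 2 [00010]: F1=1 F2=1 -> 0
  row 3 [00011]: F1=1 F2=0 (differ) -> 1
  row 4 [00100]: F1=0 F2=0 -> 0
  row 5 [00101]: F1=0 F2=1 (differ) -> 1
  row 6 [00110]: F1=0 F2=0 -> 0
  row 7 [00111]: F1=0 F2=1 (differ) -> 1
  row 8 [01000]: F1=1 F2=0 (differ) -> 1
  row 9 [01001]: F1=1 F2=0 (differ) -> 1
  row 10 [01010]: F1=1 F2=0 (differ) -> 1
  row 11 [01011]: F1=1 F2=0 (differ) -> 1
  row 12 [01100]: F1=0 F2=1 (differ) -> 1
  row 13 [01101]: F1=0 F2=1 (differ) -> 1
  row 14 [01110]: F1=0 F2=1 (differ) -> 1
  row 15 [01111]: F1=0 F2=1 (differ) -> 1
  row 16 [10000]: F1=0 F2=1 (differ) -> 1
  row 17 [10001]: F1=0 F2=1 (differ) -> 1
  row 18 [10010]: F1=0 F2=0 -> 0
  row 19 [10011]: F1=0 F2=0 -> 0
  row 20 [10100]: F1=0 F2=0 -> 0
  row 21 [10101]: F1=0 F2=0 -> 0
  row 22 [10110]: F1=0 F2=1 (differ) -> 1
  row 23 [10111]: F1=0 F2=1 (differ) -> 1
  row 24 [11000]: F1=0 F2=0 -> 0
  row 25 [11001]: F1=0 F2=1 (differ) -> 1
  row 26 [11010]: F1=0 F2=1 (differ) -> 1
  row 27 [11011]: F1=0 F2=0 -> 0
  row 28 [11100]: F1=0 F2=1 (differ) -> 1
  row 29 [11101]: F1=0 F2=0 -> 0
  row 30 [11110]: F1=0 F2=0 -> 0
  row 31 [11111]: F1=0 F2=1 (differ) -> 1
Full result column, 8 rows per line (p,q fixed per line; r,s,t runs 000..111 left to right):
  rows 0-7 [p,q=00]: 01010101  (ones: 4)
  rows 8-15 [p,q=01]: 11111111  (ones: 8)
  rows 16-23 [p,q=10]: 11000011  (ones: 4)
  rows 24-31 [p,q=11]: 01101001  (ones: 4)
Disagreements = 4+8+4+4 = 20

20


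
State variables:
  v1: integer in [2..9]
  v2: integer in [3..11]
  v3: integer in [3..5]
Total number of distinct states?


State space = product of domain sizes of all variables.
Domain sizes:
  v1 (integer in [2..9]): 8
  v2 (integer in [3..11]): 9
  v3 (integer in [3..5]): 3
Product = 8 * 9 * 3 = 216

216


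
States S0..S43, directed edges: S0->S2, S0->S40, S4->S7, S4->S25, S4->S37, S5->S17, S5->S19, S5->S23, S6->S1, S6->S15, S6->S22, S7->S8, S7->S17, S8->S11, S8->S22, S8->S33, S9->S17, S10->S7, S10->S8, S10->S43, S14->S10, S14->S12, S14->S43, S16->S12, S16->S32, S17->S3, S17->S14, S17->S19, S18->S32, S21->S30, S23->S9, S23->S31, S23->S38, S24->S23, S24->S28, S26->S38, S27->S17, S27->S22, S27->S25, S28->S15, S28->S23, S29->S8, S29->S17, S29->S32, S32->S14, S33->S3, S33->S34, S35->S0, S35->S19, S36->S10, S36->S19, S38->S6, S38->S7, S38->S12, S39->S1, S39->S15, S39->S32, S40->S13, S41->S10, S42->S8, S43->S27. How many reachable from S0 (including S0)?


BFS from S0:
  layer 0: {S0}
  layer 1: {S2, S40}
  layer 2: {S13}
Reachable set: {S0, S2, S13, S40}
Count = 4

4


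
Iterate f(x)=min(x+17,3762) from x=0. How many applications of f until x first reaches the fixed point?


Step 1: x=0, cap=3762, increment=17
Step 2: x grows by 17 each step until capped at 3762; fixed point is x=3762
Step 3: iterations = ceil(3762/17) = 222

222


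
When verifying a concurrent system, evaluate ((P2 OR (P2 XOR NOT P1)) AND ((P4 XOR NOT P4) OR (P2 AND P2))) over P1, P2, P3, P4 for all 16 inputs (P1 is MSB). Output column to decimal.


Formula: ((P2 OR (P2 XOR NOT P1)) AND ((P4 XOR NOT P4) OR (P2 AND P2))) over P1, P2, P3, P4 (16 rows)
Evaluate each row (bits = P1,P2,P3,P4, MSB first):
  row 0 [0000]: ((0 OR (0 XOR NOT 0)) AND ((0 XOR NOT 0) OR (0 AND 0))) -> 1
  row 1 [0001]: ((0 OR (0 XOR NOT 0)) AND ((1 XOR NOT 1) OR (0 AND 0))) -> 1
  row 2 [0010]: ((0 OR (0 XOR NOT 0)) AND ((0 XOR NOT 0) OR (0 AND 0))) -> 1
  row 3 [0011]: ((0 OR (0 XOR NOT 0)) AND ((1 XOR NOT 1) OR (0 AND 0))) -> 1
  row 4 [0100]: ((1 OR (1 XOR NOT 0)) AND ((0 XOR NOT 0) OR (1 AND 1))) -> 1
  row 5 [0101]: ((1 OR (1 XOR NOT 0)) AND ((1 XOR NOT 1) OR (1 AND 1))) -> 1
  row 6 [0110]: ((1 OR (1 XOR NOT 0)) AND ((0 XOR NOT 0) OR (1 AND 1))) -> 1
  row 7 [0111]: ((1 OR (1 XOR NOT 0)) AND ((1 XOR NOT 1) OR (1 AND 1))) -> 1
  row 8 [1000]: ((0 OR (0 XOR NOT 1)) AND ((0 XOR NOT 0) OR (0 AND 0))) -> 0
  row 9 [1001]: ((0 OR (0 XOR NOT 1)) AND ((1 XOR NOT 1) OR (0 AND 0))) -> 0
  row 10 [1010]: ((0 OR (0 XOR NOT 1)) AND ((0 XOR NOT 0) OR (0 AND 0))) -> 0
  row 11 [1011]: ((0 OR (0 XOR NOT 1)) AND ((1 XOR NOT 1) OR (0 AND 0))) -> 0
  row 12 [1100]: ((1 OR (1 XOR NOT 1)) AND ((0 XOR NOT 0) OR (1 AND 1))) -> 1
  row 13 [1101]: ((1 OR (1 XOR NOT 1)) AND ((1 XOR NOT 1) OR (1 AND 1))) -> 1
  row 14 [1110]: ((1 OR (1 XOR NOT 1)) AND ((0 XOR NOT 0) OR (1 AND 1))) -> 1
  row 15 [1111]: ((1 OR (1 XOR NOT 1)) AND ((1 XOR NOT 1) OR (1 AND 1))) -> 1
Full result column, 4 rows per line (P1,P2 fixed per line; P3,P4 runs 00..11 left to right):
  rows 0-3 [P1,P2=00]: 1111  = hex F
  rows 4-7 [P1,P2=01]: 1111  = hex F
  rows 8-11 [P1,P2=10]: 0000  = hex 0
  rows 12-15 [P1,P2=11]: 1111  = hex F
Output column (row 0 .. row 15) = 1111111100001111
Output column grouped in 4s = 1111 1111 0000 1111 = 0xFF0F
Convert to decimal digit by digit (value = value*16 + digit):
  F -> 15
  15*16 + 15 (F) = 255
  255*16 + 0 = 4080
  4080*16 + 15 (F) = 65295
Decimal = 65295

65295


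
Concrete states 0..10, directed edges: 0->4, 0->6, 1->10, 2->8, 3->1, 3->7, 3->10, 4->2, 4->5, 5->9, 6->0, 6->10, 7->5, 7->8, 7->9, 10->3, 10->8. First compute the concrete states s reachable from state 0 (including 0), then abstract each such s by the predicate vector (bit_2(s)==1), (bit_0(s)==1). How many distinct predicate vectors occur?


BFS from 0:
Concrete reachable: {0, 1, 2, 3, 4, 5, 6, 7, 8, 9, 10}
Abstract via predicates (bit_2(s)==1), (bit_0(s)==1):
  (0,0) <- {0, 2, 8, 10}
  (0,1) <- {1, 3, 9}
  (1,0) <- {4, 6}
  (1,1) <- {5, 7}
Distinct abstract states = 4

4


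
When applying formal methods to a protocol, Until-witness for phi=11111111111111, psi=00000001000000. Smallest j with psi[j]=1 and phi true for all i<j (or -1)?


(phi U psi) at 0: need smallest j with psi[j]=1 and phi[i]=1 for all i in [0,j).
Scan from step 0:
  step 0: phi=1, psi=0 -> continue
  step 1: phi=1, psi=0 -> continue
  step 2: phi=1, psi=0 -> continue
  step 3: phi=1, psi=0 -> continue
  step 7: psi=1 and phi held for [0,7) -> witness found
Witness step = 7

7


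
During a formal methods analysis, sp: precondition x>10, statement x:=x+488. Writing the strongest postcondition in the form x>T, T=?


Formula: sp(P, x:=E) = exists old_x. (x = E[old_x/x]) AND P[old_x/x] (old_x is the value of x before the assignment; eliminate old_x by solving x = E[old_x/x] for old_x)
Step 1: Precondition P: x>10, i.e. old_x > 10
Step 2: Assignment gives x = old_x + 488, so old_x = x - 488
Step 3: Substitute into P: x - 488 > 10
Step 4: Simplify: x > 10+488 = 498

498


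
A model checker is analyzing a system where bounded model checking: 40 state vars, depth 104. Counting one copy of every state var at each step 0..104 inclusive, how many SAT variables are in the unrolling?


BMC unrolls to depth k, creating one copy of each state var for steps 0..k.
Step count = 104 + 1 = 105 (steps 0 through 104)
Vars per step = 40
Total = 40 * 105 = 4200

4200


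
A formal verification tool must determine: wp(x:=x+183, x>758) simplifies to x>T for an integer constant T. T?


Formula: wp(x:=E, P) = P[E/x] (substitute E for x in postcondition)
Step 1: Postcondition: x>758
Step 2: Substitute x+183 for x: x+183>758
Step 3: Solve for x: x > 758-183 = 575

575


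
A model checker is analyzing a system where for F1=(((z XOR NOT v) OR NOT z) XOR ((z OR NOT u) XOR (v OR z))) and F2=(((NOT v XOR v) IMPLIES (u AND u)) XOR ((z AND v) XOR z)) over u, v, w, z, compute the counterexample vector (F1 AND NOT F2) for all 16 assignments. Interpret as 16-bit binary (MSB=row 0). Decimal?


F1 = (((z XOR NOT v) OR NOT z) XOR ((z OR NOT u) XOR (v OR z)))
F2 = (((NOT v XOR v) IMPLIES (u AND u)) XOR ((z AND v) XOR z))
Counterexample to F1=>F2 is where F1=1 and F2=0.
Evaluate each row (bits = u,v,w,z, MSB first):
  row 0 [0000]: F1=0 F2=0 -> F1&~F2 -> 0
  row 1 [0001]: F1=0 F2=1 -> F1&~F2 -> 0
  row 2 [0010]: F1=0 F2=0 -> F1&~F2 -> 0
  row 3 [0011]: F1=0 F2=1 -> F1&~F2 -> 0
  row 4 [0100]: F1=1 F2=0 -> F1&~F2 -> 1
  row 5 [0101]: F1=1 F2=0 -> F1&~F2 -> 1
  row 6 [0110]: F1=1 F2=0 -> F1&~F2 -> 1
  row 7 [0111]: F1=1 F2=0 -> F1&~F2 -> 1
  row 8 [1000]: F1=1 F2=1 -> F1&~F2 -> 0
  row 9 [1001]: F1=0 F2=0 -> F1&~F2 -> 0
  row 10 [1010]: F1=1 F2=1 -> F1&~F2 -> 0
  row 11 [1011]: F1=0 F2=0 -> F1&~F2 -> 0
  row 12 [1100]: F1=0 F2=1 -> F1&~F2 -> 0
  row 13 [1101]: F1=1 F2=1 -> F1&~F2 -> 0
  row 14 [1110]: F1=0 F2=1 -> F1&~F2 -> 0
  row 15 [1111]: F1=1 F2=1 -> F1&~F2 -> 0
Full result column, 4 rows per line (u,v fixed per line; w,z runs 00..11 left to right):
  rows 0-3 [u,v=00]: 0000  = hex 0
  rows 4-7 [u,v=01]: 1111  = hex F
  rows 8-11 [u,v=10]: 0000  = hex 0
  rows 12-15 [u,v=11]: 0000  = hex 0
Counterexample vector (row 0 .. row 15) = 0000111100000000
Output column grouped in 4s = 0000 1111 0000 0000 = 0x0F00
Convert to decimal digit by digit (value = value*16 + digit):
  0 -> 0
  0*16 + 15 (F) = 15
  15*16 + 0 = 240
  240*16 + 0 = 3840
Decimal = 3840

3840


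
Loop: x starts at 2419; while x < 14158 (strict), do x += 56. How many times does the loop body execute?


Step 1: x goes from 2419 toward 14158 by 56; the body runs while x<14158, so iterations = ceil((bound-start)/step)
Step 2: Distance=11739
Step 3: ceil(11739/56)=210

210


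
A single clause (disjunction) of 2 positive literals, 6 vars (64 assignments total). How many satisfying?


Step 1: Total=2^6=64
Step 2: Unsat when all 2 false: 2^4=16
Step 3: Sat=64-16=48

48


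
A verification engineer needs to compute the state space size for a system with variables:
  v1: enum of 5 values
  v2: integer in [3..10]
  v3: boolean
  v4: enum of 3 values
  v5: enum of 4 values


State space = product of domain sizes of all variables.
Domain sizes:
  v1 (enum of 5 values): 5
  v2 (integer in [3..10]): 8
  v3 (boolean): 2
  v4 (enum of 3 values): 3
  v5 (enum of 4 values): 4
Product = 5 * 8 * 2 * 3 * 4 = 960

960


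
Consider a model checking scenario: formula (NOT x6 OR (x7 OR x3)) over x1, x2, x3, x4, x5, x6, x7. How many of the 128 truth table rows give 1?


Formula: (NOT x6 OR (x7 OR x3)) over 7 vars (128 rows)
Evaluate each row (x1, x2, x3, x4, x5, x6, x7 as bits, MSB first):
  row 0 [0000000]: (NOT 0 OR (0 OR 0)) -> 1
  row 1 [0000001]: (NOT 0 OR (1 OR 0)) -> 1
  row 2 [0000010]: (NOT 1 OR (0 OR 0)) -> 0
  row 3 [0000011]: (NOT 1 OR (1 OR 0)) -> 1
  row 4 [0000100]: (NOT 0 OR (0 OR 0)) -> 1
  (every remaining row is evaluated the same way; all 128 results are listed next)
Full result column, 8 rows per line (x1,x2,x3,x4 fixed per line; x5,x6,x7 runs 000..111 left to right):
  rows 0-7 [x1,x2,x3,x4=0000]: 11011101  (ones: 6)
  rows 8-15 [x1,x2,x3,x4=0001]: 11011101  (ones: 6)
  rows 16-23 [x1,x2,x3,x4=0010]: 11111111  (ones: 8)
  rows 24-31 [x1,x2,x3,x4=0011]: 11111111  (ones: 8)
  rows 32-39 [x1,x2,x3,x4=0100]: 11011101  (ones: 6)
  rows 40-47 [x1,x2,x3,x4=0101]: 11011101  (ones: 6)
  rows 48-55 [x1,x2,x3,x4=0110]: 11111111  (ones: 8)
  rows 56-63 [x1,x2,x3,x4=0111]: 11111111  (ones: 8)
  rows 64-71 [x1,x2,x3,x4=1000]: 11011101  (ones: 6)
  rows 72-79 [x1,x2,x3,x4=1001]: 11011101  (ones: 6)
  rows 80-87 [x1,x2,x3,x4=1010]: 11111111  (ones: 8)
  rows 88-95 [x1,x2,x3,x4=1011]: 11111111  (ones: 8)
  rows 96-103 [x1,x2,x3,x4=1100]: 11011101  (ones: 6)
  rows 104-111 [x1,x2,x3,x4=1101]: 11011101  (ones: 6)
  rows 112-119 [x1,x2,x3,x4=1110]: 11111111  (ones: 8)
  rows 120-127 [x1,x2,x3,x4=1111]: 11111111  (ones: 8)
Count of 1-rows = 6+6+8+8+6+6+8+8+6+6+8+8+6+6+8+8 = 112

112
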